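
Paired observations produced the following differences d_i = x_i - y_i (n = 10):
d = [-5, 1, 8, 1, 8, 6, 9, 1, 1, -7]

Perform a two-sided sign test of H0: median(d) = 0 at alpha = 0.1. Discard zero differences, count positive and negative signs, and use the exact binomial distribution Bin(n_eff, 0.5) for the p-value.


Step 1: Discard zero differences. Original n = 10; n_eff = number of nonzero differences = 10.
Nonzero differences (with sign): -5, +1, +8, +1, +8, +6, +9, +1, +1, -7
Step 2: Count signs: positive = 8, negative = 2.
Step 3: Under H0: P(positive) = 0.5, so the number of positives S ~ Bin(10, 0.5).
Step 4: Two-sided exact p-value = sum of Bin(10,0.5) probabilities at or below the observed probability = 0.109375.
Step 5: alpha = 0.1. fail to reject H0.

n_eff = 10, pos = 8, neg = 2, p = 0.109375, fail to reject H0.


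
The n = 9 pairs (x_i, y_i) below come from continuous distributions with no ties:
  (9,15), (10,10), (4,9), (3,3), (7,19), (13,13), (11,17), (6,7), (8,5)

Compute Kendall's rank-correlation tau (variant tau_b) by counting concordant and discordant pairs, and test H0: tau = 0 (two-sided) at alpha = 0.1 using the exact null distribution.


Step 1: Enumerate the 36 unordered pairs (i,j) with i<j and classify each by sign(x_j-x_i) * sign(y_j-y_i).
  (1,2):dx=+1,dy=-5->D; (1,3):dx=-5,dy=-6->C; (1,4):dx=-6,dy=-12->C; (1,5):dx=-2,dy=+4->D
  (1,6):dx=+4,dy=-2->D; (1,7):dx=+2,dy=+2->C; (1,8):dx=-3,dy=-8->C; (1,9):dx=-1,dy=-10->C
  (2,3):dx=-6,dy=-1->C; (2,4):dx=-7,dy=-7->C; (2,5):dx=-3,dy=+9->D; (2,6):dx=+3,dy=+3->C
  (2,7):dx=+1,dy=+7->C; (2,8):dx=-4,dy=-3->C; (2,9):dx=-2,dy=-5->C; (3,4):dx=-1,dy=-6->C
  (3,5):dx=+3,dy=+10->C; (3,6):dx=+9,dy=+4->C; (3,7):dx=+7,dy=+8->C; (3,8):dx=+2,dy=-2->D
  (3,9):dx=+4,dy=-4->D; (4,5):dx=+4,dy=+16->C; (4,6):dx=+10,dy=+10->C; (4,7):dx=+8,dy=+14->C
  (4,8):dx=+3,dy=+4->C; (4,9):dx=+5,dy=+2->C; (5,6):dx=+6,dy=-6->D; (5,7):dx=+4,dy=-2->D
  (5,8):dx=-1,dy=-12->C; (5,9):dx=+1,dy=-14->D; (6,7):dx=-2,dy=+4->D; (6,8):dx=-7,dy=-6->C
  (6,9):dx=-5,dy=-8->C; (7,8):dx=-5,dy=-10->C; (7,9):dx=-3,dy=-12->C; (8,9):dx=+2,dy=-2->D
Step 2: C = 25, D = 11, total pairs = 36.
Step 3: tau = (C - D)/(n(n-1)/2) = (25 - 11)/36 = 0.388889.
Step 4: Exact two-sided p-value (enumerate n! = 362880 permutations of y under H0): p = 0.180181.
Step 5: alpha = 0.1. fail to reject H0.

tau_b = 0.3889 (C=25, D=11), p = 0.180181, fail to reject H0.


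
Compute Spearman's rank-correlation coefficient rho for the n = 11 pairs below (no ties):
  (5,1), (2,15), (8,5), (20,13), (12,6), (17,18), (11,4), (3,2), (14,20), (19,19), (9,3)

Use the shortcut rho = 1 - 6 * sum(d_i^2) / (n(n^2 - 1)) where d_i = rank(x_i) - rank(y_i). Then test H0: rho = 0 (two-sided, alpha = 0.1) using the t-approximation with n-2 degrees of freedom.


Step 1: Rank x and y separately (midranks; no ties here).
rank(x): 5->3, 2->1, 8->4, 20->11, 12->7, 17->9, 11->6, 3->2, 14->8, 19->10, 9->5
rank(y): 1->1, 15->8, 5->5, 13->7, 6->6, 18->9, 4->4, 2->2, 20->11, 19->10, 3->3
Step 2: d_i = R_x(i) - R_y(i); compute d_i^2.
  (3-1)^2=4, (1-8)^2=49, (4-5)^2=1, (11-7)^2=16, (7-6)^2=1, (9-9)^2=0, (6-4)^2=4, (2-2)^2=0, (8-11)^2=9, (10-10)^2=0, (5-3)^2=4
sum(d^2) = 88.
Step 3: rho = 1 - 6*88 / (11*(11^2 - 1)) = 1 - 528/1320 = 0.600000.
Step 4: Under H0, t = rho * sqrt((n-2)/(1-rho^2)) = 2.2500 ~ t(9).
Step 5: Two-sided p-value from the t-distribution with 9 df = 0.051003.
Step 6: alpha = 0.1. reject H0.

rho = 0.6000, p = 0.051003, reject H0 at alpha = 0.1.


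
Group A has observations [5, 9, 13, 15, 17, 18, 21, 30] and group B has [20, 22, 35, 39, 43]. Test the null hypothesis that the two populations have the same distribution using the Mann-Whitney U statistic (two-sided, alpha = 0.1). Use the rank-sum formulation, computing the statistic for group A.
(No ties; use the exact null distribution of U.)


Step 1: Combine and sort all 13 observations; assign midranks.
sorted (value, group): (5,X), (9,X), (13,X), (15,X), (17,X), (18,X), (20,Y), (21,X), (22,Y), (30,X), (35,Y), (39,Y), (43,Y)
ranks: 5->1, 9->2, 13->3, 15->4, 17->5, 18->6, 20->7, 21->8, 22->9, 30->10, 35->11, 39->12, 43->13
Step 2: Rank sum for X: R1 = 1 + 2 + 3 + 4 + 5 + 6 + 8 + 10 = 39.
Step 3: U_X = R1 - n1(n1+1)/2 = 39 - 8*9/2 = 39 - 36 = 3.
       U_Y = n1*n2 - U_X = 40 - 3 = 37.
Step 4: No ties, so the exact null distribution of U (based on enumerating the C(13,8) = 1287 equally likely rank assignments) gives the two-sided p-value.
Step 5: p-value = 0.010878; compare to alpha = 0.1. reject H0.

U_X = 3, p = 0.010878, reject H0 at alpha = 0.1.


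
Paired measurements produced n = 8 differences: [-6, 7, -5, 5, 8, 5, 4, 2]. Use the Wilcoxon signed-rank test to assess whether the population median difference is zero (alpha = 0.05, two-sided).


Step 1: Drop any zero differences (none here) and take |d_i|.
|d| = [6, 7, 5, 5, 8, 5, 4, 2]
Step 2: Midrank |d_i| (ties get averaged ranks).
ranks: |6|->6, |7|->7, |5|->4, |5|->4, |8|->8, |5|->4, |4|->2, |2|->1
Step 3: Attach original signs; sum ranks with positive sign and with negative sign.
W+ = 7 + 4 + 8 + 4 + 2 + 1 = 26
W- = 6 + 4 = 10
(Check: W+ + W- = 36 should equal n(n+1)/2 = 36.)
Step 4: Test statistic W = min(W+, W-) = 10.
Step 5: Ties in |d|, so use the tie-corrected normal approximation.
        E[W] = n(n+1)/4 = 8*9/4 = 18.
        Tie groups: |d|=5 (t=3); sum(t^3 - t) = 24.
        Var[W] = n(n+1)(2n+1)/24 - sum(t^3-t)/48 = 1224/24 - 24/48 = 50.5.
        z = (W - E[W]) / sqrt(Var[W]) = (10 - 18) / 7.1063 = -1.1258.
        Two-sided p = 2*Phi(z) = 0.260269.
Step 6: alpha = 0.05. fail to reject H0.

W+ = 26, W- = 10, W = min = 10, p = 0.260269, fail to reject H0.


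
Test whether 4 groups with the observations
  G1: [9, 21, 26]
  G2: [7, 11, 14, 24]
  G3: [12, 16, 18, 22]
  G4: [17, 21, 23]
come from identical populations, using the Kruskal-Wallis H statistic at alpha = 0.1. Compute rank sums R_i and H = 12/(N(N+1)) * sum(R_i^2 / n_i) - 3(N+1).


Step 1: Combine all N = 14 observations and assign midranks.
sorted (value, group, rank): (7,G2,1), (9,G1,2), (11,G2,3), (12,G3,4), (14,G2,5), (16,G3,6), (17,G4,7), (18,G3,8), (21,G1,9.5), (21,G4,9.5), (22,G3,11), (23,G4,12), (24,G2,13), (26,G1,14)
Step 2: Sum ranks within each group.
R_1 = 25.5 (n_1 = 3)
R_2 = 22 (n_2 = 4)
R_3 = 29 (n_3 = 4)
R_4 = 28.5 (n_4 = 3)
Step 3: H = 12/(N(N+1)) * sum(R_i^2/n_i) - 3(N+1)
     = 12/(14*15) * (25.5^2/3 + 22^2/4 + 29^2/4 + 28.5^2/3) - 3*15
     = 0.057143 * 818.75 - 45
     = 1.785714.
Step 4: Ties present; correction factor C = 1 - 6/(14^3 - 14) = 0.997802. Corrected H = 1.785714 / 0.997802 = 1.789648.
Step 5: Under H0, H ~ chi^2(3); p-value = 0.617190.
Step 6: alpha = 0.1. fail to reject H0.

H = 1.7896, df = 3, p = 0.617190, fail to reject H0.


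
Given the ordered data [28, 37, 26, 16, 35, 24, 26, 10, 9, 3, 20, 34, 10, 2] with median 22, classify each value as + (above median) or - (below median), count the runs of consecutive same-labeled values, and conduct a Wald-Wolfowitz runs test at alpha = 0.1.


Step 1: Compute median = 22; label A = above, B = below.
Labels in order: AAABAAABBBBABB  (n_A = 7, n_B = 7)
Step 2: Count runs R = 6.
Step 3: Under H0 (random ordering), E[R] = 2*n_A*n_B/(n_A+n_B) + 1 = 2*7*7/14 + 1 = 8.0000.
        Var[R] = 2*n_A*n_B*(2*n_A*n_B - n_A - n_B) / ((n_A+n_B)^2 * (n_A+n_B-1)) = 8232/2548 = 3.2308.
        SD[R] = 1.7974.
Step 4: Continuity-corrected z = (R + 0.5 - E[R]) / SD[R] = (6 + 0.5 - 8.0000) / 1.7974 = -0.8345.
Step 5: Two-sided p-value via normal approximation = 2*(1 - Phi(|z|)) = 0.403986.
Step 6: alpha = 0.1. fail to reject H0.

R = 6, z = -0.8345, p = 0.403986, fail to reject H0.


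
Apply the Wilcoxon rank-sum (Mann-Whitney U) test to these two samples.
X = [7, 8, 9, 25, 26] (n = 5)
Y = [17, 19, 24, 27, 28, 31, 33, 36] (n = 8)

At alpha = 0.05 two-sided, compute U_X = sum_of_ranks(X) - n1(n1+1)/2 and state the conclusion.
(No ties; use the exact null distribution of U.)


Step 1: Combine and sort all 13 observations; assign midranks.
sorted (value, group): (7,X), (8,X), (9,X), (17,Y), (19,Y), (24,Y), (25,X), (26,X), (27,Y), (28,Y), (31,Y), (33,Y), (36,Y)
ranks: 7->1, 8->2, 9->3, 17->4, 19->5, 24->6, 25->7, 26->8, 27->9, 28->10, 31->11, 33->12, 36->13
Step 2: Rank sum for X: R1 = 1 + 2 + 3 + 7 + 8 = 21.
Step 3: U_X = R1 - n1(n1+1)/2 = 21 - 5*6/2 = 21 - 15 = 6.
       U_Y = n1*n2 - U_X = 40 - 6 = 34.
Step 4: No ties, so the exact null distribution of U (based on enumerating the C(13,5) = 1287 equally likely rank assignments) gives the two-sided p-value.
Step 5: p-value = 0.045066; compare to alpha = 0.05. reject H0.

U_X = 6, p = 0.045066, reject H0 at alpha = 0.05.


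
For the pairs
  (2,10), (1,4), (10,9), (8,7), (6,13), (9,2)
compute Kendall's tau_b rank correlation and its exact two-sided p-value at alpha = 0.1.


Step 1: Enumerate the 15 unordered pairs (i,j) with i<j and classify each by sign(x_j-x_i) * sign(y_j-y_i).
  (1,2):dx=-1,dy=-6->C; (1,3):dx=+8,dy=-1->D; (1,4):dx=+6,dy=-3->D; (1,5):dx=+4,dy=+3->C
  (1,6):dx=+7,dy=-8->D; (2,3):dx=+9,dy=+5->C; (2,4):dx=+7,dy=+3->C; (2,5):dx=+5,dy=+9->C
  (2,6):dx=+8,dy=-2->D; (3,4):dx=-2,dy=-2->C; (3,5):dx=-4,dy=+4->D; (3,6):dx=-1,dy=-7->C
  (4,5):dx=-2,dy=+6->D; (4,6):dx=+1,dy=-5->D; (5,6):dx=+3,dy=-11->D
Step 2: C = 7, D = 8, total pairs = 15.
Step 3: tau = (C - D)/(n(n-1)/2) = (7 - 8)/15 = -0.066667.
Step 4: Exact two-sided p-value (enumerate n! = 720 permutations of y under H0): p = 1.000000.
Step 5: alpha = 0.1. fail to reject H0.

tau_b = -0.0667 (C=7, D=8), p = 1.000000, fail to reject H0.


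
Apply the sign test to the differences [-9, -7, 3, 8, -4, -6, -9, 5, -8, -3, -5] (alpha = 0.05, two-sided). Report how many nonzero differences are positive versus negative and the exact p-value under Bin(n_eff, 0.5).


Step 1: Discard zero differences. Original n = 11; n_eff = number of nonzero differences = 11.
Nonzero differences (with sign): -9, -7, +3, +8, -4, -6, -9, +5, -8, -3, -5
Step 2: Count signs: positive = 3, negative = 8.
Step 3: Under H0: P(positive) = 0.5, so the number of positives S ~ Bin(11, 0.5).
Step 4: Two-sided exact p-value = sum of Bin(11,0.5) probabilities at or below the observed probability = 0.226562.
Step 5: alpha = 0.05. fail to reject H0.

n_eff = 11, pos = 3, neg = 8, p = 0.226562, fail to reject H0.


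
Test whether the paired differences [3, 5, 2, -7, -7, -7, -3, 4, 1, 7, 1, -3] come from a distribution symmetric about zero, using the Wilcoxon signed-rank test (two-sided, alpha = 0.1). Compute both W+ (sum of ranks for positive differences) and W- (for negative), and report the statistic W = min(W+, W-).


Step 1: Drop any zero differences (none here) and take |d_i|.
|d| = [3, 5, 2, 7, 7, 7, 3, 4, 1, 7, 1, 3]
Step 2: Midrank |d_i| (ties get averaged ranks).
ranks: |3|->5, |5|->8, |2|->3, |7|->10.5, |7|->10.5, |7|->10.5, |3|->5, |4|->7, |1|->1.5, |7|->10.5, |1|->1.5, |3|->5
Step 3: Attach original signs; sum ranks with positive sign and with negative sign.
W+ = 5 + 8 + 3 + 7 + 1.5 + 10.5 + 1.5 = 36.5
W- = 10.5 + 10.5 + 10.5 + 5 + 5 = 41.5
(Check: W+ + W- = 78 should equal n(n+1)/2 = 78.)
Step 4: Test statistic W = min(W+, W-) = 36.5.
Step 5: Ties in |d|, so use the tie-corrected normal approximation.
        E[W] = n(n+1)/4 = 12*13/4 = 39.
        Tie groups: |d|=1 (t=2), |d|=3 (t=3), |d|=7 (t=4); sum(t^3 - t) = 90.
        Var[W] = n(n+1)(2n+1)/24 - sum(t^3-t)/48 = 3900/24 - 90/48 = 160.625.
        z = (W - E[W]) / sqrt(Var[W]) = (36.5 - 39) / 12.6738 = -0.1973.
        Two-sided p = 2*Phi(z) = 0.843626.
Step 6: alpha = 0.1. fail to reject H0.

W+ = 36.5, W- = 41.5, W = min = 36.5, p = 0.843626, fail to reject H0.


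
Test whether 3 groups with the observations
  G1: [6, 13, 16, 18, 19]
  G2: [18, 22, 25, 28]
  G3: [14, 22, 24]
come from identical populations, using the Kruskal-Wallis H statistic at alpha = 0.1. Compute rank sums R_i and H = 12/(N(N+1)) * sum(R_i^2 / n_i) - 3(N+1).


Step 1: Combine all N = 12 observations and assign midranks.
sorted (value, group, rank): (6,G1,1), (13,G1,2), (14,G3,3), (16,G1,4), (18,G1,5.5), (18,G2,5.5), (19,G1,7), (22,G2,8.5), (22,G3,8.5), (24,G3,10), (25,G2,11), (28,G2,12)
Step 2: Sum ranks within each group.
R_1 = 19.5 (n_1 = 5)
R_2 = 37 (n_2 = 4)
R_3 = 21.5 (n_3 = 3)
Step 3: H = 12/(N(N+1)) * sum(R_i^2/n_i) - 3(N+1)
     = 12/(12*13) * (19.5^2/5 + 37^2/4 + 21.5^2/3) - 3*13
     = 0.076923 * 572.383 - 39
     = 5.029487.
Step 4: Ties present; correction factor C = 1 - 12/(12^3 - 12) = 0.993007. Corrected H = 5.029487 / 0.993007 = 5.064906.
Step 5: Under H0, H ~ chi^2(2); p-value = 0.079464.
Step 6: alpha = 0.1. reject H0.

H = 5.0649, df = 2, p = 0.079464, reject H0.


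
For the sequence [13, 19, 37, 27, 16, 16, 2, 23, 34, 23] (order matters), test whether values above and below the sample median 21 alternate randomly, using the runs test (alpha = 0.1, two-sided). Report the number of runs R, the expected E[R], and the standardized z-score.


Step 1: Compute median = 21; label A = above, B = below.
Labels in order: BBAABBBAAA  (n_A = 5, n_B = 5)
Step 2: Count runs R = 4.
Step 3: Under H0 (random ordering), E[R] = 2*n_A*n_B/(n_A+n_B) + 1 = 2*5*5/10 + 1 = 6.0000.
        Var[R] = 2*n_A*n_B*(2*n_A*n_B - n_A - n_B) / ((n_A+n_B)^2 * (n_A+n_B-1)) = 2000/900 = 2.2222.
        SD[R] = 1.4907.
Step 4: Continuity-corrected z = (R + 0.5 - E[R]) / SD[R] = (4 + 0.5 - 6.0000) / 1.4907 = -1.0062.
Step 5: Two-sided p-value via normal approximation = 2*(1 - Phi(|z|)) = 0.314305.
Step 6: alpha = 0.1. fail to reject H0.

R = 4, z = -1.0062, p = 0.314305, fail to reject H0.


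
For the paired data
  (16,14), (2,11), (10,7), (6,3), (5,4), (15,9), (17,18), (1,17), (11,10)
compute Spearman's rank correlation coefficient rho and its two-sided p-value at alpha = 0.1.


Step 1: Rank x and y separately (midranks; no ties here).
rank(x): 16->8, 2->2, 10->5, 6->4, 5->3, 15->7, 17->9, 1->1, 11->6
rank(y): 14->7, 11->6, 7->3, 3->1, 4->2, 9->4, 18->9, 17->8, 10->5
Step 2: d_i = R_x(i) - R_y(i); compute d_i^2.
  (8-7)^2=1, (2-6)^2=16, (5-3)^2=4, (4-1)^2=9, (3-2)^2=1, (7-4)^2=9, (9-9)^2=0, (1-8)^2=49, (6-5)^2=1
sum(d^2) = 90.
Step 3: rho = 1 - 6*90 / (9*(9^2 - 1)) = 1 - 540/720 = 0.250000.
Step 4: Under H0, t = rho * sqrt((n-2)/(1-rho^2)) = 0.6831 ~ t(7).
Step 5: Two-sided p-value from the t-distribution with 7 df = 0.516490.
Step 6: alpha = 0.1. fail to reject H0.

rho = 0.2500, p = 0.516490, fail to reject H0 at alpha = 0.1.


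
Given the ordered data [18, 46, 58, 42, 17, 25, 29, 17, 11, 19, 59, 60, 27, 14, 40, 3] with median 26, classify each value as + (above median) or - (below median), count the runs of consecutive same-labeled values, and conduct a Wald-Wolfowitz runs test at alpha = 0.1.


Step 1: Compute median = 26; label A = above, B = below.
Labels in order: BAAABBABBBAAABAB  (n_A = 8, n_B = 8)
Step 2: Count runs R = 9.
Step 3: Under H0 (random ordering), E[R] = 2*n_A*n_B/(n_A+n_B) + 1 = 2*8*8/16 + 1 = 9.0000.
        Var[R] = 2*n_A*n_B*(2*n_A*n_B - n_A - n_B) / ((n_A+n_B)^2 * (n_A+n_B-1)) = 14336/3840 = 3.7333.
        SD[R] = 1.9322.
Step 4: R = E[R], so z = 0 with no continuity correction.
Step 5: Two-sided p-value via normal approximation = 2*(1 - Phi(|z|)) = 1.000000.
Step 6: alpha = 0.1. fail to reject H0.

R = 9, z = 0.0000, p = 1.000000, fail to reject H0.


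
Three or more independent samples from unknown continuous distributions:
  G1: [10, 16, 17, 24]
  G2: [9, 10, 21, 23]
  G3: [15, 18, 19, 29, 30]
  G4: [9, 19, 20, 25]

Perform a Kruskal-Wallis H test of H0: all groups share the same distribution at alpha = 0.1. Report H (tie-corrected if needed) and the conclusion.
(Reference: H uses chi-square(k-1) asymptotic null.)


Step 1: Combine all N = 17 observations and assign midranks.
sorted (value, group, rank): (9,G2,1.5), (9,G4,1.5), (10,G1,3.5), (10,G2,3.5), (15,G3,5), (16,G1,6), (17,G1,7), (18,G3,8), (19,G3,9.5), (19,G4,9.5), (20,G4,11), (21,G2,12), (23,G2,13), (24,G1,14), (25,G4,15), (29,G3,16), (30,G3,17)
Step 2: Sum ranks within each group.
R_1 = 30.5 (n_1 = 4)
R_2 = 30 (n_2 = 4)
R_3 = 55.5 (n_3 = 5)
R_4 = 37 (n_4 = 4)
Step 3: H = 12/(N(N+1)) * sum(R_i^2/n_i) - 3(N+1)
     = 12/(17*18) * (30.5^2/4 + 30^2/4 + 55.5^2/5 + 37^2/4) - 3*18
     = 0.039216 * 1415.86 - 54
     = 1.524020.
Step 4: Ties present; correction factor C = 1 - 18/(17^3 - 17) = 0.996324. Corrected H = 1.524020 / 0.996324 = 1.529643.
Step 5: Under H0, H ~ chi^2(3); p-value = 0.675446.
Step 6: alpha = 0.1. fail to reject H0.

H = 1.5296, df = 3, p = 0.675446, fail to reject H0.


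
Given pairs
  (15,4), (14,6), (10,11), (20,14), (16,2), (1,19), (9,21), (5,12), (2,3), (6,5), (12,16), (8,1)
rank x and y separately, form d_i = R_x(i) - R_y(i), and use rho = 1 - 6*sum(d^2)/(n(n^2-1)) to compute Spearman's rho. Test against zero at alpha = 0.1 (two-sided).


Step 1: Rank x and y separately (midranks; no ties here).
rank(x): 15->10, 14->9, 10->7, 20->12, 16->11, 1->1, 9->6, 5->3, 2->2, 6->4, 12->8, 8->5
rank(y): 4->4, 6->6, 11->7, 14->9, 2->2, 19->11, 21->12, 12->8, 3->3, 5->5, 16->10, 1->1
Step 2: d_i = R_x(i) - R_y(i); compute d_i^2.
  (10-4)^2=36, (9-6)^2=9, (7-7)^2=0, (12-9)^2=9, (11-2)^2=81, (1-11)^2=100, (6-12)^2=36, (3-8)^2=25, (2-3)^2=1, (4-5)^2=1, (8-10)^2=4, (5-1)^2=16
sum(d^2) = 318.
Step 3: rho = 1 - 6*318 / (12*(12^2 - 1)) = 1 - 1908/1716 = -0.111888.
Step 4: Under H0, t = rho * sqrt((n-2)/(1-rho^2)) = -0.3561 ~ t(10).
Step 5: Two-sided p-value from the t-distribution with 10 df = 0.729195.
Step 6: alpha = 0.1. fail to reject H0.

rho = -0.1119, p = 0.729195, fail to reject H0 at alpha = 0.1.


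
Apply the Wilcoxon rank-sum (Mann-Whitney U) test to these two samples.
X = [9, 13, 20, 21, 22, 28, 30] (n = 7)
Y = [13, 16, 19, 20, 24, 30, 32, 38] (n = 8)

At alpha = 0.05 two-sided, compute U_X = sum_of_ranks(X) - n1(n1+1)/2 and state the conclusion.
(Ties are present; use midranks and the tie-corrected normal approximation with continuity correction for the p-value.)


Step 1: Combine and sort all 15 observations; assign midranks.
sorted (value, group): (9,X), (13,X), (13,Y), (16,Y), (19,Y), (20,X), (20,Y), (21,X), (22,X), (24,Y), (28,X), (30,X), (30,Y), (32,Y), (38,Y)
ranks: 9->1, 13->2.5, 13->2.5, 16->4, 19->5, 20->6.5, 20->6.5, 21->8, 22->9, 24->10, 28->11, 30->12.5, 30->12.5, 32->14, 38->15
Step 2: Rank sum for X: R1 = 1 + 2.5 + 6.5 + 8 + 9 + 11 + 12.5 = 50.5.
Step 3: U_X = R1 - n1(n1+1)/2 = 50.5 - 7*8/2 = 50.5 - 28 = 22.5.
       U_Y = n1*n2 - U_X = 56 - 22.5 = 33.5.
Step 4: Ties are present, so use the tie-corrected normal approximation (with continuity correction) for the p-value.
Step 5: p-value = 0.561784; compare to alpha = 0.05. fail to reject H0.

U_X = 22.5, p = 0.561784, fail to reject H0 at alpha = 0.05.


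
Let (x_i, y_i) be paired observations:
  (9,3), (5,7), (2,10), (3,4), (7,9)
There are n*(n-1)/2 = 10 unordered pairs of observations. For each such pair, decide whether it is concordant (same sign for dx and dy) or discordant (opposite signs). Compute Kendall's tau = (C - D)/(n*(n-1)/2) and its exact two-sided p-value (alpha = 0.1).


Step 1: Enumerate the 10 unordered pairs (i,j) with i<j and classify each by sign(x_j-x_i) * sign(y_j-y_i).
  (1,2):dx=-4,dy=+4->D; (1,3):dx=-7,dy=+7->D; (1,4):dx=-6,dy=+1->D; (1,5):dx=-2,dy=+6->D
  (2,3):dx=-3,dy=+3->D; (2,4):dx=-2,dy=-3->C; (2,5):dx=+2,dy=+2->C; (3,4):dx=+1,dy=-6->D
  (3,5):dx=+5,dy=-1->D; (4,5):dx=+4,dy=+5->C
Step 2: C = 3, D = 7, total pairs = 10.
Step 3: tau = (C - D)/(n(n-1)/2) = (3 - 7)/10 = -0.400000.
Step 4: Exact two-sided p-value (enumerate n! = 120 permutations of y under H0): p = 0.483333.
Step 5: alpha = 0.1. fail to reject H0.

tau_b = -0.4000 (C=3, D=7), p = 0.483333, fail to reject H0.


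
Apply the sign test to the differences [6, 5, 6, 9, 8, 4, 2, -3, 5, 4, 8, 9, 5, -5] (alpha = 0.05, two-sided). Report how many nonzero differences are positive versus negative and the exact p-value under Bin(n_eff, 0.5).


Step 1: Discard zero differences. Original n = 14; n_eff = number of nonzero differences = 14.
Nonzero differences (with sign): +6, +5, +6, +9, +8, +4, +2, -3, +5, +4, +8, +9, +5, -5
Step 2: Count signs: positive = 12, negative = 2.
Step 3: Under H0: P(positive) = 0.5, so the number of positives S ~ Bin(14, 0.5).
Step 4: Two-sided exact p-value = sum of Bin(14,0.5) probabilities at or below the observed probability = 0.012939.
Step 5: alpha = 0.05. reject H0.

n_eff = 14, pos = 12, neg = 2, p = 0.012939, reject H0.


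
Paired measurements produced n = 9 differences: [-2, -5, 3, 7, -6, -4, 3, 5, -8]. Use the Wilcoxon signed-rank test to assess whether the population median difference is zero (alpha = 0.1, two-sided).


Step 1: Drop any zero differences (none here) and take |d_i|.
|d| = [2, 5, 3, 7, 6, 4, 3, 5, 8]
Step 2: Midrank |d_i| (ties get averaged ranks).
ranks: |2|->1, |5|->5.5, |3|->2.5, |7|->8, |6|->7, |4|->4, |3|->2.5, |5|->5.5, |8|->9
Step 3: Attach original signs; sum ranks with positive sign and with negative sign.
W+ = 2.5 + 8 + 2.5 + 5.5 = 18.5
W- = 1 + 5.5 + 7 + 4 + 9 = 26.5
(Check: W+ + W- = 45 should equal n(n+1)/2 = 45.)
Step 4: Test statistic W = min(W+, W-) = 18.5.
Step 5: Ties in |d|, so use the tie-corrected normal approximation.
        E[W] = n(n+1)/4 = 9*10/4 = 22.5.
        Tie groups: |d|=3 (t=2), |d|=5 (t=2); sum(t^3 - t) = 12.
        Var[W] = n(n+1)(2n+1)/24 - sum(t^3-t)/48 = 1710/24 - 12/48 = 71.
        z = (W - E[W]) / sqrt(Var[W]) = (18.5 - 22.5) / 8.4261 = -0.4747.
        Two-sided p = 2*Phi(z) = 0.634992.
Step 6: alpha = 0.1. fail to reject H0.

W+ = 18.5, W- = 26.5, W = min = 18.5, p = 0.634992, fail to reject H0.


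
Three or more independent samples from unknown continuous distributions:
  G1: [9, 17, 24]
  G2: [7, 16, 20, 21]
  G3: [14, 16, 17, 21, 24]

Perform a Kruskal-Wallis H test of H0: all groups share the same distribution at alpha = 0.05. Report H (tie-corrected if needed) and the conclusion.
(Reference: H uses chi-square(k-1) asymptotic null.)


Step 1: Combine all N = 12 observations and assign midranks.
sorted (value, group, rank): (7,G2,1), (9,G1,2), (14,G3,3), (16,G2,4.5), (16,G3,4.5), (17,G1,6.5), (17,G3,6.5), (20,G2,8), (21,G2,9.5), (21,G3,9.5), (24,G1,11.5), (24,G3,11.5)
Step 2: Sum ranks within each group.
R_1 = 20 (n_1 = 3)
R_2 = 23 (n_2 = 4)
R_3 = 35 (n_3 = 5)
Step 3: H = 12/(N(N+1)) * sum(R_i^2/n_i) - 3(N+1)
     = 12/(12*13) * (20^2/3 + 23^2/4 + 35^2/5) - 3*13
     = 0.076923 * 510.583 - 39
     = 0.275641.
Step 4: Ties present; correction factor C = 1 - 24/(12^3 - 12) = 0.986014. Corrected H = 0.275641 / 0.986014 = 0.279551.
Step 5: Under H0, H ~ chi^2(2); p-value = 0.869554.
Step 6: alpha = 0.05. fail to reject H0.

H = 0.2796, df = 2, p = 0.869554, fail to reject H0.


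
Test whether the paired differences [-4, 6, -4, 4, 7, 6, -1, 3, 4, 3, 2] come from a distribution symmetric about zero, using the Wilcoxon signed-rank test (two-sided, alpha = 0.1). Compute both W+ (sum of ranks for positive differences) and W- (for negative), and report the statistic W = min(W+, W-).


Step 1: Drop any zero differences (none here) and take |d_i|.
|d| = [4, 6, 4, 4, 7, 6, 1, 3, 4, 3, 2]
Step 2: Midrank |d_i| (ties get averaged ranks).
ranks: |4|->6.5, |6|->9.5, |4|->6.5, |4|->6.5, |7|->11, |6|->9.5, |1|->1, |3|->3.5, |4|->6.5, |3|->3.5, |2|->2
Step 3: Attach original signs; sum ranks with positive sign and with negative sign.
W+ = 9.5 + 6.5 + 11 + 9.5 + 3.5 + 6.5 + 3.5 + 2 = 52
W- = 6.5 + 6.5 + 1 = 14
(Check: W+ + W- = 66 should equal n(n+1)/2 = 66.)
Step 4: Test statistic W = min(W+, W-) = 14.
Step 5: Ties in |d|, so use the tie-corrected normal approximation.
        E[W] = n(n+1)/4 = 11*12/4 = 33.
        Tie groups: |d|=3 (t=2), |d|=4 (t=4), |d|=6 (t=2); sum(t^3 - t) = 72.
        Var[W] = n(n+1)(2n+1)/24 - sum(t^3-t)/48 = 3036/24 - 72/48 = 125.
        z = (W - E[W]) / sqrt(Var[W]) = (14 - 33) / 11.1803 = -1.6994.
        Two-sided p = 2*Phi(z) = 0.089242.
Step 6: alpha = 0.1. reject H0.

W+ = 52, W- = 14, W = min = 14, p = 0.089242, reject H0.


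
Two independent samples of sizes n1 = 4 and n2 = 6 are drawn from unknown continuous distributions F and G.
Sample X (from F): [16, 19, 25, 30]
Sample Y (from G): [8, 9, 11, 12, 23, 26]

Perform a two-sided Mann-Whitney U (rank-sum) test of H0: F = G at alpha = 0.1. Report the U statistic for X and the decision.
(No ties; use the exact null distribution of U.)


Step 1: Combine and sort all 10 observations; assign midranks.
sorted (value, group): (8,Y), (9,Y), (11,Y), (12,Y), (16,X), (19,X), (23,Y), (25,X), (26,Y), (30,X)
ranks: 8->1, 9->2, 11->3, 12->4, 16->5, 19->6, 23->7, 25->8, 26->9, 30->10
Step 2: Rank sum for X: R1 = 5 + 6 + 8 + 10 = 29.
Step 3: U_X = R1 - n1(n1+1)/2 = 29 - 4*5/2 = 29 - 10 = 19.
       U_Y = n1*n2 - U_X = 24 - 19 = 5.
Step 4: No ties, so the exact null distribution of U (based on enumerating the C(10,4) = 210 equally likely rank assignments) gives the two-sided p-value.
Step 5: p-value = 0.171429; compare to alpha = 0.1. fail to reject H0.

U_X = 19, p = 0.171429, fail to reject H0 at alpha = 0.1.


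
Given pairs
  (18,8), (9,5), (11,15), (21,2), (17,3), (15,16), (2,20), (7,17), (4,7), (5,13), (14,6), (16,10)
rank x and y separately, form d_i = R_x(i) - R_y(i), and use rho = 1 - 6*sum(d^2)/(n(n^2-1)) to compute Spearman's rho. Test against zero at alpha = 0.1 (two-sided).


Step 1: Rank x and y separately (midranks; no ties here).
rank(x): 18->11, 9->5, 11->6, 21->12, 17->10, 15->8, 2->1, 7->4, 4->2, 5->3, 14->7, 16->9
rank(y): 8->6, 5->3, 15->9, 2->1, 3->2, 16->10, 20->12, 17->11, 7->5, 13->8, 6->4, 10->7
Step 2: d_i = R_x(i) - R_y(i); compute d_i^2.
  (11-6)^2=25, (5-3)^2=4, (6-9)^2=9, (12-1)^2=121, (10-2)^2=64, (8-10)^2=4, (1-12)^2=121, (4-11)^2=49, (2-5)^2=9, (3-8)^2=25, (7-4)^2=9, (9-7)^2=4
sum(d^2) = 444.
Step 3: rho = 1 - 6*444 / (12*(12^2 - 1)) = 1 - 2664/1716 = -0.552448.
Step 4: Under H0, t = rho * sqrt((n-2)/(1-rho^2)) = -2.0959 ~ t(10).
Step 5: Two-sided p-value from the t-distribution with 10 df = 0.062511.
Step 6: alpha = 0.1. reject H0.

rho = -0.5524, p = 0.062511, reject H0 at alpha = 0.1.


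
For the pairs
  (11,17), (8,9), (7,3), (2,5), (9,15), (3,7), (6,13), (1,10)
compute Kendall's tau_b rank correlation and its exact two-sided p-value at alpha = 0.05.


Step 1: Enumerate the 28 unordered pairs (i,j) with i<j and classify each by sign(x_j-x_i) * sign(y_j-y_i).
  (1,2):dx=-3,dy=-8->C; (1,3):dx=-4,dy=-14->C; (1,4):dx=-9,dy=-12->C; (1,5):dx=-2,dy=-2->C
  (1,6):dx=-8,dy=-10->C; (1,7):dx=-5,dy=-4->C; (1,8):dx=-10,dy=-7->C; (2,3):dx=-1,dy=-6->C
  (2,4):dx=-6,dy=-4->C; (2,5):dx=+1,dy=+6->C; (2,6):dx=-5,dy=-2->C; (2,7):dx=-2,dy=+4->D
  (2,8):dx=-7,dy=+1->D; (3,4):dx=-5,dy=+2->D; (3,5):dx=+2,dy=+12->C; (3,6):dx=-4,dy=+4->D
  (3,7):dx=-1,dy=+10->D; (3,8):dx=-6,dy=+7->D; (4,5):dx=+7,dy=+10->C; (4,6):dx=+1,dy=+2->C
  (4,7):dx=+4,dy=+8->C; (4,8):dx=-1,dy=+5->D; (5,6):dx=-6,dy=-8->C; (5,7):dx=-3,dy=-2->C
  (5,8):dx=-8,dy=-5->C; (6,7):dx=+3,dy=+6->C; (6,8):dx=-2,dy=+3->D; (7,8):dx=-5,dy=-3->C
Step 2: C = 20, D = 8, total pairs = 28.
Step 3: tau = (C - D)/(n(n-1)/2) = (20 - 8)/28 = 0.428571.
Step 4: Exact two-sided p-value (enumerate n! = 40320 permutations of y under H0): p = 0.178869.
Step 5: alpha = 0.05. fail to reject H0.

tau_b = 0.4286 (C=20, D=8), p = 0.178869, fail to reject H0.


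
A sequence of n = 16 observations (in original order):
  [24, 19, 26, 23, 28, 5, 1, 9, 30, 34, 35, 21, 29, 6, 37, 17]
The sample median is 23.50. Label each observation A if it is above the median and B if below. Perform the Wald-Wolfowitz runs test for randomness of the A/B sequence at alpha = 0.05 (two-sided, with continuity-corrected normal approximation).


Step 1: Compute median = 23.50; label A = above, B = below.
Labels in order: ABABABBBAAABABAB  (n_A = 8, n_B = 8)
Step 2: Count runs R = 12.
Step 3: Under H0 (random ordering), E[R] = 2*n_A*n_B/(n_A+n_B) + 1 = 2*8*8/16 + 1 = 9.0000.
        Var[R] = 2*n_A*n_B*(2*n_A*n_B - n_A - n_B) / ((n_A+n_B)^2 * (n_A+n_B-1)) = 14336/3840 = 3.7333.
        SD[R] = 1.9322.
Step 4: Continuity-corrected z = (R - 0.5 - E[R]) / SD[R] = (12 - 0.5 - 9.0000) / 1.9322 = 1.2939.
Step 5: Two-sided p-value via normal approximation = 2*(1 - Phi(|z|)) = 0.195709.
Step 6: alpha = 0.05. fail to reject H0.

R = 12, z = 1.2939, p = 0.195709, fail to reject H0.


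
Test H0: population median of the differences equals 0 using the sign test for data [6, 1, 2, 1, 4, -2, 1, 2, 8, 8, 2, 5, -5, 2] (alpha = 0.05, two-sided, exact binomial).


Step 1: Discard zero differences. Original n = 14; n_eff = number of nonzero differences = 14.
Nonzero differences (with sign): +6, +1, +2, +1, +4, -2, +1, +2, +8, +8, +2, +5, -5, +2
Step 2: Count signs: positive = 12, negative = 2.
Step 3: Under H0: P(positive) = 0.5, so the number of positives S ~ Bin(14, 0.5).
Step 4: Two-sided exact p-value = sum of Bin(14,0.5) probabilities at or below the observed probability = 0.012939.
Step 5: alpha = 0.05. reject H0.

n_eff = 14, pos = 12, neg = 2, p = 0.012939, reject H0.


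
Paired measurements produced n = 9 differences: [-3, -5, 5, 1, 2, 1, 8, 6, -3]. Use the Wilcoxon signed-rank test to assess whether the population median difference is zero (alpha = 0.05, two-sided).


Step 1: Drop any zero differences (none here) and take |d_i|.
|d| = [3, 5, 5, 1, 2, 1, 8, 6, 3]
Step 2: Midrank |d_i| (ties get averaged ranks).
ranks: |3|->4.5, |5|->6.5, |5|->6.5, |1|->1.5, |2|->3, |1|->1.5, |8|->9, |6|->8, |3|->4.5
Step 3: Attach original signs; sum ranks with positive sign and with negative sign.
W+ = 6.5 + 1.5 + 3 + 1.5 + 9 + 8 = 29.5
W- = 4.5 + 6.5 + 4.5 = 15.5
(Check: W+ + W- = 45 should equal n(n+1)/2 = 45.)
Step 4: Test statistic W = min(W+, W-) = 15.5.
Step 5: Ties in |d|, so use the tie-corrected normal approximation.
        E[W] = n(n+1)/4 = 9*10/4 = 22.5.
        Tie groups: |d|=1 (t=2), |d|=3 (t=2), |d|=5 (t=2); sum(t^3 - t) = 18.
        Var[W] = n(n+1)(2n+1)/24 - sum(t^3-t)/48 = 1710/24 - 18/48 = 70.875.
        z = (W - E[W]) / sqrt(Var[W]) = (15.5 - 22.5) / 8.4187 = -0.8315.
        Two-sided p = 2*Phi(z) = 0.405703.
Step 6: alpha = 0.05. fail to reject H0.

W+ = 29.5, W- = 15.5, W = min = 15.5, p = 0.405703, fail to reject H0.


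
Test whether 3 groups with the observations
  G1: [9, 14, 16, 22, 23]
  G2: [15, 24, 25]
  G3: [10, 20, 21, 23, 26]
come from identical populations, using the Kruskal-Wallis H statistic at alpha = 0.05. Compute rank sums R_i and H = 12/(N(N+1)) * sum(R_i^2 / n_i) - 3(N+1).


Step 1: Combine all N = 13 observations and assign midranks.
sorted (value, group, rank): (9,G1,1), (10,G3,2), (14,G1,3), (15,G2,4), (16,G1,5), (20,G3,6), (21,G3,7), (22,G1,8), (23,G1,9.5), (23,G3,9.5), (24,G2,11), (25,G2,12), (26,G3,13)
Step 2: Sum ranks within each group.
R_1 = 26.5 (n_1 = 5)
R_2 = 27 (n_2 = 3)
R_3 = 37.5 (n_3 = 5)
Step 3: H = 12/(N(N+1)) * sum(R_i^2/n_i) - 3(N+1)
     = 12/(13*14) * (26.5^2/5 + 27^2/3 + 37.5^2/5) - 3*14
     = 0.065934 * 664.7 - 42
     = 1.826374.
Step 4: Ties present; correction factor C = 1 - 6/(13^3 - 13) = 0.997253. Corrected H = 1.826374 / 0.997253 = 1.831405.
Step 5: Under H0, H ~ chi^2(2); p-value = 0.400235.
Step 6: alpha = 0.05. fail to reject H0.

H = 1.8314, df = 2, p = 0.400235, fail to reject H0.


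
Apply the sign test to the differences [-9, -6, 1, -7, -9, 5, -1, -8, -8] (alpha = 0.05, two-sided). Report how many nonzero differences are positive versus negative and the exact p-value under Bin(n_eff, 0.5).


Step 1: Discard zero differences. Original n = 9; n_eff = number of nonzero differences = 9.
Nonzero differences (with sign): -9, -6, +1, -7, -9, +5, -1, -8, -8
Step 2: Count signs: positive = 2, negative = 7.
Step 3: Under H0: P(positive) = 0.5, so the number of positives S ~ Bin(9, 0.5).
Step 4: Two-sided exact p-value = sum of Bin(9,0.5) probabilities at or below the observed probability = 0.179688.
Step 5: alpha = 0.05. fail to reject H0.

n_eff = 9, pos = 2, neg = 7, p = 0.179688, fail to reject H0.


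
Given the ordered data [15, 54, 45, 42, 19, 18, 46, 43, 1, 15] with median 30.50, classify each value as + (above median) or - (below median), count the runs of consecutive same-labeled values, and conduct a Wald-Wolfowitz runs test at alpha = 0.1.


Step 1: Compute median = 30.50; label A = above, B = below.
Labels in order: BAAABBAABB  (n_A = 5, n_B = 5)
Step 2: Count runs R = 5.
Step 3: Under H0 (random ordering), E[R] = 2*n_A*n_B/(n_A+n_B) + 1 = 2*5*5/10 + 1 = 6.0000.
        Var[R] = 2*n_A*n_B*(2*n_A*n_B - n_A - n_B) / ((n_A+n_B)^2 * (n_A+n_B-1)) = 2000/900 = 2.2222.
        SD[R] = 1.4907.
Step 4: Continuity-corrected z = (R + 0.5 - E[R]) / SD[R] = (5 + 0.5 - 6.0000) / 1.4907 = -0.3354.
Step 5: Two-sided p-value via normal approximation = 2*(1 - Phi(|z|)) = 0.737316.
Step 6: alpha = 0.1. fail to reject H0.

R = 5, z = -0.3354, p = 0.737316, fail to reject H0.


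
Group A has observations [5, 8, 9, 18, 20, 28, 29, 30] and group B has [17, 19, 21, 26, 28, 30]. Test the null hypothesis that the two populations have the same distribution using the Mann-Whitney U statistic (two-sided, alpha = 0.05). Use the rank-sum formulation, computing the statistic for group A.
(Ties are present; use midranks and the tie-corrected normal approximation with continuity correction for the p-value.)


Step 1: Combine and sort all 14 observations; assign midranks.
sorted (value, group): (5,X), (8,X), (9,X), (17,Y), (18,X), (19,Y), (20,X), (21,Y), (26,Y), (28,X), (28,Y), (29,X), (30,X), (30,Y)
ranks: 5->1, 8->2, 9->3, 17->4, 18->5, 19->6, 20->7, 21->8, 26->9, 28->10.5, 28->10.5, 29->12, 30->13.5, 30->13.5
Step 2: Rank sum for X: R1 = 1 + 2 + 3 + 5 + 7 + 10.5 + 12 + 13.5 = 54.
Step 3: U_X = R1 - n1(n1+1)/2 = 54 - 8*9/2 = 54 - 36 = 18.
       U_Y = n1*n2 - U_X = 48 - 18 = 30.
Step 4: Ties are present, so use the tie-corrected normal approximation (with continuity correction) for the p-value.
Step 5: p-value = 0.476705; compare to alpha = 0.05. fail to reject H0.

U_X = 18, p = 0.476705, fail to reject H0 at alpha = 0.05.


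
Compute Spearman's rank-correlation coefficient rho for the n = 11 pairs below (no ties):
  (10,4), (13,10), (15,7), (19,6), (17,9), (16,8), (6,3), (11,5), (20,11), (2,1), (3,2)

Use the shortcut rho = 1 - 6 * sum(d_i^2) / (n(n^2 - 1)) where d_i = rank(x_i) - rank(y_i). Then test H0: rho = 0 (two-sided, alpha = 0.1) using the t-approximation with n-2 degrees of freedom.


Step 1: Rank x and y separately (midranks; no ties here).
rank(x): 10->4, 13->6, 15->7, 19->10, 17->9, 16->8, 6->3, 11->5, 20->11, 2->1, 3->2
rank(y): 4->4, 10->10, 7->7, 6->6, 9->9, 8->8, 3->3, 5->5, 11->11, 1->1, 2->2
Step 2: d_i = R_x(i) - R_y(i); compute d_i^2.
  (4-4)^2=0, (6-10)^2=16, (7-7)^2=0, (10-6)^2=16, (9-9)^2=0, (8-8)^2=0, (3-3)^2=0, (5-5)^2=0, (11-11)^2=0, (1-1)^2=0, (2-2)^2=0
sum(d^2) = 32.
Step 3: rho = 1 - 6*32 / (11*(11^2 - 1)) = 1 - 192/1320 = 0.854545.
Step 4: Under H0, t = rho * sqrt((n-2)/(1-rho^2)) = 4.9360 ~ t(9).
Step 5: Two-sided p-value from the t-distribution with 9 df = 0.000807.
Step 6: alpha = 0.1. reject H0.

rho = 0.8545, p = 0.000807, reject H0 at alpha = 0.1.


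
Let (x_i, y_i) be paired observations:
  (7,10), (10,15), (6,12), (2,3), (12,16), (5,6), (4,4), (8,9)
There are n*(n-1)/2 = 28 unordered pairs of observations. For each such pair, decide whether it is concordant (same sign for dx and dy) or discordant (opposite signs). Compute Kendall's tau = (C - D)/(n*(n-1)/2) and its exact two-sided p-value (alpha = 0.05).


Step 1: Enumerate the 28 unordered pairs (i,j) with i<j and classify each by sign(x_j-x_i) * sign(y_j-y_i).
  (1,2):dx=+3,dy=+5->C; (1,3):dx=-1,dy=+2->D; (1,4):dx=-5,dy=-7->C; (1,5):dx=+5,dy=+6->C
  (1,6):dx=-2,dy=-4->C; (1,7):dx=-3,dy=-6->C; (1,8):dx=+1,dy=-1->D; (2,3):dx=-4,dy=-3->C
  (2,4):dx=-8,dy=-12->C; (2,5):dx=+2,dy=+1->C; (2,6):dx=-5,dy=-9->C; (2,7):dx=-6,dy=-11->C
  (2,8):dx=-2,dy=-6->C; (3,4):dx=-4,dy=-9->C; (3,5):dx=+6,dy=+4->C; (3,6):dx=-1,dy=-6->C
  (3,7):dx=-2,dy=-8->C; (3,8):dx=+2,dy=-3->D; (4,5):dx=+10,dy=+13->C; (4,6):dx=+3,dy=+3->C
  (4,7):dx=+2,dy=+1->C; (4,8):dx=+6,dy=+6->C; (5,6):dx=-7,dy=-10->C; (5,7):dx=-8,dy=-12->C
  (5,8):dx=-4,dy=-7->C; (6,7):dx=-1,dy=-2->C; (6,8):dx=+3,dy=+3->C; (7,8):dx=+4,dy=+5->C
Step 2: C = 25, D = 3, total pairs = 28.
Step 3: tau = (C - D)/(n(n-1)/2) = (25 - 3)/28 = 0.785714.
Step 4: Exact two-sided p-value (enumerate n! = 40320 permutations of y under H0): p = 0.005506.
Step 5: alpha = 0.05. reject H0.

tau_b = 0.7857 (C=25, D=3), p = 0.005506, reject H0.


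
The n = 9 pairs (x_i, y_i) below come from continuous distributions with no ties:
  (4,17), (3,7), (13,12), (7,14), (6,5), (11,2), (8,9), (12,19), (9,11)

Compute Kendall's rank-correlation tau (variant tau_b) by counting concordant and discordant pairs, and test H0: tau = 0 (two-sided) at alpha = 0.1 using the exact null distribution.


Step 1: Enumerate the 36 unordered pairs (i,j) with i<j and classify each by sign(x_j-x_i) * sign(y_j-y_i).
  (1,2):dx=-1,dy=-10->C; (1,3):dx=+9,dy=-5->D; (1,4):dx=+3,dy=-3->D; (1,5):dx=+2,dy=-12->D
  (1,6):dx=+7,dy=-15->D; (1,7):dx=+4,dy=-8->D; (1,8):dx=+8,dy=+2->C; (1,9):dx=+5,dy=-6->D
  (2,3):dx=+10,dy=+5->C; (2,4):dx=+4,dy=+7->C; (2,5):dx=+3,dy=-2->D; (2,6):dx=+8,dy=-5->D
  (2,7):dx=+5,dy=+2->C; (2,8):dx=+9,dy=+12->C; (2,9):dx=+6,dy=+4->C; (3,4):dx=-6,dy=+2->D
  (3,5):dx=-7,dy=-7->C; (3,6):dx=-2,dy=-10->C; (3,7):dx=-5,dy=-3->C; (3,8):dx=-1,dy=+7->D
  (3,9):dx=-4,dy=-1->C; (4,5):dx=-1,dy=-9->C; (4,6):dx=+4,dy=-12->D; (4,7):dx=+1,dy=-5->D
  (4,8):dx=+5,dy=+5->C; (4,9):dx=+2,dy=-3->D; (5,6):dx=+5,dy=-3->D; (5,7):dx=+2,dy=+4->C
  (5,8):dx=+6,dy=+14->C; (5,9):dx=+3,dy=+6->C; (6,7):dx=-3,dy=+7->D; (6,8):dx=+1,dy=+17->C
  (6,9):dx=-2,dy=+9->D; (7,8):dx=+4,dy=+10->C; (7,9):dx=+1,dy=+2->C; (8,9):dx=-3,dy=-8->C
Step 2: C = 20, D = 16, total pairs = 36.
Step 3: tau = (C - D)/(n(n-1)/2) = (20 - 16)/36 = 0.111111.
Step 4: Exact two-sided p-value (enumerate n! = 362880 permutations of y under H0): p = 0.761414.
Step 5: alpha = 0.1. fail to reject H0.

tau_b = 0.1111 (C=20, D=16), p = 0.761414, fail to reject H0.


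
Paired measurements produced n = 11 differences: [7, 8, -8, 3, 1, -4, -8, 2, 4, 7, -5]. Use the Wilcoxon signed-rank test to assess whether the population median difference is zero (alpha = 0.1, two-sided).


Step 1: Drop any zero differences (none here) and take |d_i|.
|d| = [7, 8, 8, 3, 1, 4, 8, 2, 4, 7, 5]
Step 2: Midrank |d_i| (ties get averaged ranks).
ranks: |7|->7.5, |8|->10, |8|->10, |3|->3, |1|->1, |4|->4.5, |8|->10, |2|->2, |4|->4.5, |7|->7.5, |5|->6
Step 3: Attach original signs; sum ranks with positive sign and with negative sign.
W+ = 7.5 + 10 + 3 + 1 + 2 + 4.5 + 7.5 = 35.5
W- = 10 + 4.5 + 10 + 6 = 30.5
(Check: W+ + W- = 66 should equal n(n+1)/2 = 66.)
Step 4: Test statistic W = min(W+, W-) = 30.5.
Step 5: Ties in |d|, so use the tie-corrected normal approximation.
        E[W] = n(n+1)/4 = 11*12/4 = 33.
        Tie groups: |d|=4 (t=2), |d|=7 (t=2), |d|=8 (t=3); sum(t^3 - t) = 36.
        Var[W] = n(n+1)(2n+1)/24 - sum(t^3-t)/48 = 3036/24 - 36/48 = 125.75.
        z = (W - E[W]) / sqrt(Var[W]) = (30.5 - 33) / 11.2138 = -0.2229.
        Two-sided p = 2*Phi(z) = 0.823583.
Step 6: alpha = 0.1. fail to reject H0.

W+ = 35.5, W- = 30.5, W = min = 30.5, p = 0.823583, fail to reject H0.


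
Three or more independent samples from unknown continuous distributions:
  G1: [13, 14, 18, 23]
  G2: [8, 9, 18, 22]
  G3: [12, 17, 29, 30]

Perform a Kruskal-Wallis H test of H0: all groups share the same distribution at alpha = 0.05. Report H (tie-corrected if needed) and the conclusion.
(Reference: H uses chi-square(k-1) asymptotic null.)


Step 1: Combine all N = 12 observations and assign midranks.
sorted (value, group, rank): (8,G2,1), (9,G2,2), (12,G3,3), (13,G1,4), (14,G1,5), (17,G3,6), (18,G1,7.5), (18,G2,7.5), (22,G2,9), (23,G1,10), (29,G3,11), (30,G3,12)
Step 2: Sum ranks within each group.
R_1 = 26.5 (n_1 = 4)
R_2 = 19.5 (n_2 = 4)
R_3 = 32 (n_3 = 4)
Step 3: H = 12/(N(N+1)) * sum(R_i^2/n_i) - 3(N+1)
     = 12/(12*13) * (26.5^2/4 + 19.5^2/4 + 32^2/4) - 3*13
     = 0.076923 * 526.625 - 39
     = 1.509615.
Step 4: Ties present; correction factor C = 1 - 6/(12^3 - 12) = 0.996503. Corrected H = 1.509615 / 0.996503 = 1.514912.
Step 5: Under H0, H ~ chi^2(2); p-value = 0.468858.
Step 6: alpha = 0.05. fail to reject H0.

H = 1.5149, df = 2, p = 0.468858, fail to reject H0.


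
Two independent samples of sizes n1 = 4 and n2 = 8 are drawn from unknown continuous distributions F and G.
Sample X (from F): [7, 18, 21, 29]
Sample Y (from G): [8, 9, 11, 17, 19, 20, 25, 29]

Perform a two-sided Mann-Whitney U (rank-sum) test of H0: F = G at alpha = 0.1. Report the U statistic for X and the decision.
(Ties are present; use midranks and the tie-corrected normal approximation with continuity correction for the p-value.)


Step 1: Combine and sort all 12 observations; assign midranks.
sorted (value, group): (7,X), (8,Y), (9,Y), (11,Y), (17,Y), (18,X), (19,Y), (20,Y), (21,X), (25,Y), (29,X), (29,Y)
ranks: 7->1, 8->2, 9->3, 11->4, 17->5, 18->6, 19->7, 20->8, 21->9, 25->10, 29->11.5, 29->11.5
Step 2: Rank sum for X: R1 = 1 + 6 + 9 + 11.5 = 27.5.
Step 3: U_X = R1 - n1(n1+1)/2 = 27.5 - 4*5/2 = 27.5 - 10 = 17.5.
       U_Y = n1*n2 - U_X = 32 - 17.5 = 14.5.
Step 4: Ties are present, so use the tie-corrected normal approximation (with continuity correction) for the p-value.
Step 5: p-value = 0.864901; compare to alpha = 0.1. fail to reject H0.

U_X = 17.5, p = 0.864901, fail to reject H0 at alpha = 0.1.
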